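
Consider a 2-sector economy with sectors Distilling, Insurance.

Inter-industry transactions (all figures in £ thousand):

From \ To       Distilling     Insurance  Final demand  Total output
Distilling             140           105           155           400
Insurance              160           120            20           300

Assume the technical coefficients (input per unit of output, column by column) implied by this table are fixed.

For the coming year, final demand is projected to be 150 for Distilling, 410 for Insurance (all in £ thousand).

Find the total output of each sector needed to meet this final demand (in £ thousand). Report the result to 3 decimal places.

x_1 = 934.000, x_2 = 1306.000

Technical coefficients a_ij = z_ij / X_j:
  a_11 = 140/400 = 0.35, a_21 = 160/400 = 0.40
  a_12 = 105/300 = 0.35, a_22 = 120/300 = 0.40
I − A =
  [   0.65    -0.35]
  [  -0.40     0.60]
det(I−A) = (0.65)(0.60) − (-0.35)(-0.40) = 0.2500
adj(I−A) = [[0.60, 0.35], [0.40, 0.65]]
(I − A)⁻¹ = adj(I−A) / det(I−A) ≈
  [   2.4000     1.4000]
  [   1.6000     2.6000]
x = (I − A)⁻¹ d = adj(I−A)·d / det(I−A), with det(I−A) = 0.2500:
  x_1 = (0.60·150 + 0.35·410) / 0.2500 = 233.50 / 0.2500 = 934.000
  x_2 = (0.40·150 + 0.65·410) / 0.2500 = 326.50 / 0.2500 = 1306.000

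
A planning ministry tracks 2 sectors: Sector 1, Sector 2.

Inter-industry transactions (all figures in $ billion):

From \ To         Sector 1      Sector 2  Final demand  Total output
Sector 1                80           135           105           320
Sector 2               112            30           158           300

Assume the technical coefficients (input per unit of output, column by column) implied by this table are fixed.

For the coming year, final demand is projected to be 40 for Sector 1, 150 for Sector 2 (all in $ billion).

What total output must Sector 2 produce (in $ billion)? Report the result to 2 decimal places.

Technical coefficients a_ij = z_ij / X_j:
  a_11 = 80/320 = 0.25, a_21 = 112/320 = 0.35
  a_12 = 135/300 = 0.45, a_22 = 30/300 = 0.10
I − A =
  [   0.75    -0.45]
  [  -0.35     0.90]
det(I−A) = (0.75)(0.90) − (-0.45)(-0.35) = 0.5175
adj(I−A) = [[0.90, 0.45], [0.35, 0.75]]
(I − A)⁻¹ = adj(I−A) / det(I−A) ≈
  [   1.7391     0.8696]
  [   0.6763     1.4493]
x = (I − A)⁻¹ d = adj(I−A)·d / det(I−A), with det(I−A) = 0.5175:
  x_1 = (0.90·40 + 0.45·150) / 0.5175 = 103.50 / 0.5175 = 200.00
  x_2 = (0.35·40 + 0.75·150) / 0.5175 = 126.50 / 0.5175 ≈ 244.44

x_2 = 244.44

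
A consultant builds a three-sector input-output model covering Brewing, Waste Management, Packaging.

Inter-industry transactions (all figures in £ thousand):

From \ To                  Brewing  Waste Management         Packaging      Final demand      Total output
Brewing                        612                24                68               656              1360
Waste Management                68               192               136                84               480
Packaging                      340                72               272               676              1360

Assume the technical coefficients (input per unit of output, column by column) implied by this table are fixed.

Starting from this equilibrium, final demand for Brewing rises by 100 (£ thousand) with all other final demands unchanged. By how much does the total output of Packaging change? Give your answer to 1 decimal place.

Technical coefficients a_ij = z_ij / X_j:
  a_BB = 612/1360 = 0.45, a_WB = 68/1360 = 0.05, a_PB = 340/1360 = 0.25
  a_BW = 24/480 = 0.05, a_WW = 192/480 = 0.40, a_PW = 72/480 = 0.15
  a_BP = 68/1360 = 0.05, a_WP = 136/1360 = 0.10, a_PP = 272/1360 = 0.20
I − A =
  [   0.55    -0.05    -0.05]
  [  -0.05     0.60    -0.10]
  [  -0.25    -0.15     0.80]
Cofactors of I−A, C_ij = (−1)^(i+j)·(minor ij) (rows/columns in the sector order above):
  C_11 = (0.60)(0.80) − (-0.10)(-0.15) = 0.4650
  C_12 = −[(-0.05)(0.80) − (-0.10)(-0.25)] = 0.0650
  C_13 = (-0.05)(-0.15) − (0.60)(-0.25) = 0.1575
  C_21 = −[(-0.05)(0.80) − (-0.05)(-0.15)] = 0.0475
  C_22 = (0.55)(0.80) − (-0.05)(-0.25) = 0.4275
  C_23 = −[(0.55)(-0.15) − (-0.05)(-0.25)] = 0.0950
  C_31 = (-0.05)(-0.10) − (-0.05)(0.60) = 0.0350
  C_32 = −[(0.55)(-0.10) − (-0.05)(-0.05)] = 0.0575
  C_33 = (0.55)(0.60) − (-0.05)(-0.05) = 0.3275
det(I−A) = Σ_j (I−A)_1j·C_1j = (0.55)(0.4650) + (-0.05)(0.0650) + (-0.05)(0.1575) = 0.244625
adj(I−A) = Cᵀ =
  [ 0.4650   0.0475   0.0350]
  [ 0.0650   0.4275   0.0575]
  [ 0.1575   0.0950   0.3275]
(I − A)⁻¹ = adj(I−A) / det(I−A) ≈
  [   1.9009     0.1942     0.1431]
  [   0.2657     1.7476     0.2351]
  [   0.6438     0.3883     1.3388]
Δx = (I − A)⁻¹ Δd with Δd having +100 in the Brewing component and 0 elsewhere.
So Δx_P = L_PB · (+100), where L_PB = adj(I−A)_PB / det(I−A) = 0.1575 / 0.244625.
Δx_P = 0.1575 × (+100) / 0.244625 = 15.75 / 0.244625 ≈ 64.4.

Δx_P = 64.4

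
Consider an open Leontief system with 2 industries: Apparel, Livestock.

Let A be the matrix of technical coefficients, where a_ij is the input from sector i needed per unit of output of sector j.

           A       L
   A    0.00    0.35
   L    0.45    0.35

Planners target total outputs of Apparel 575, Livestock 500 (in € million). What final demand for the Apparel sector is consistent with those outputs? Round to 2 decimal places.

I − A =
  [   1.00    -0.35]
  [  -0.45     0.65]
d = (I − A) x:
  d_A = (+1.00)·575 + (-0.35)·500 = 400.00
  d_L = (-0.45)·575 + (+0.65)·500 = 66.25

d_A = 400.00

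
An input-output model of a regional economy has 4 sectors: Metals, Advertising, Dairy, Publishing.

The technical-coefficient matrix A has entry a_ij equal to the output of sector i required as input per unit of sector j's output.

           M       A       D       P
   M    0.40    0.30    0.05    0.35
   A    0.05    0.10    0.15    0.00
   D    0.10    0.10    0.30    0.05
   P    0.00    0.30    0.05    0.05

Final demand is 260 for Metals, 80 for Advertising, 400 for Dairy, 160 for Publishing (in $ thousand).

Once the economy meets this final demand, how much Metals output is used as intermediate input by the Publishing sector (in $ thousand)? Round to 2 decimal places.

I − A =
  [   0.60    -0.30    -0.05    -0.35]
  [  -0.05     0.90    -0.15     0.00]
  [  -0.10    -0.10     0.70    -0.05]
  [   0.00    -0.30    -0.05     0.95]
Compute the cofactors C_ij = (−1)^(i+j)·(3×3 minor ij) of I−A; the adjugate is their transpose:
adj(I−A) = Cᵀ =
  [ 0.579750   0.279500   0.117000   0.219750]
  [ 0.047375   0.391000   0.088750   0.022125]
  [ 0.091000   0.105000   0.493500   0.059500]
  [ 0.019750   0.129000   0.054000   0.349250]
det(I−A) = Σ_j (I−A)_1j·C_1j = (0.60)(0.579750) + (-0.30)(0.047375) + (-0.05)(0.091000) + (-0.35)(0.019750) = 0.322175
(I − A)⁻¹ = adj(I−A) / det(I−A) ≈
  [   1.7995     0.8675     0.3632     0.6821]
  [   0.1470     1.2136     0.2755     0.0687]
  [   0.2825     0.3259     1.5318     0.1847]
  [   0.0613     0.4004     0.1676     1.0840]
First solve x = (I − A)⁻¹ d = adj(I−A)·d / det(I−A); in particular x_P = (0.019750·260 + 0.129000·80 + 0.054000·400 + 0.349250·160) / 0.322175 = 92.935 / 0.322175 ≈ 288.4612.
Intermediate flow from M to P: z_MP = a_MP · x_P = 0.35 × 92.935 / 0.322175 = 32.52725 / 0.322175 ≈ 100.96.

z_MP = 100.96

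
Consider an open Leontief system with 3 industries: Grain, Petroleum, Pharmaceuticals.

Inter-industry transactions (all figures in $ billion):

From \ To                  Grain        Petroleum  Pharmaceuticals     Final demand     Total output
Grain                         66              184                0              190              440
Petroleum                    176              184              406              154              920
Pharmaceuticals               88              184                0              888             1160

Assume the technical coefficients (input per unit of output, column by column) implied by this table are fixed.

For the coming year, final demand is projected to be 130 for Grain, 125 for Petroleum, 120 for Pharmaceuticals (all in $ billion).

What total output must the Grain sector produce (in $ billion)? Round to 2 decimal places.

x_1 = 243.68

Technical coefficients a_ij = z_ij / X_j:
  a_11 = 66/440 = 0.15, a_21 = 176/440 = 0.40, a_31 = 88/440 = 0.20
  a_12 = 184/920 = 0.20, a_22 = 184/920 = 0.20, a_32 = 184/920 = 0.20
  a_13 = 0/1160 = 0.00, a_23 = 406/1160 = 0.35, a_33 = 0/1160 = 0.00
I − A =
  [   0.85    -0.20     0.00]
  [  -0.40     0.80    -0.35]
  [  -0.20    -0.20     1.00]
Cofactors of I−A, C_ij = (−1)^(i+j)·(minor ij) (rows/columns in the sector order above):
  C_11 = (0.80)(1.00) − (-0.35)(-0.20) = 0.7300
  C_12 = −[(-0.40)(1.00) − (-0.35)(-0.20)] = 0.4700
  C_13 = (-0.40)(-0.20) − (0.80)(-0.20) = 0.2400
  C_21 = −[(-0.20)(1.00) − (0.00)(-0.20)] = 0.2000
  C_22 = (0.85)(1.00) − (0.00)(-0.20) = 0.8500
  C_23 = −[(0.85)(-0.20) − (-0.20)(-0.20)] = 0.2100
  C_31 = (-0.20)(-0.35) − (0.00)(0.80) = 0.0700
  C_32 = −[(0.85)(-0.35) − (0.00)(-0.40)] = 0.2975
  C_33 = (0.85)(0.80) − (-0.20)(-0.40) = 0.6000
det(I−A) = Σ_j (I−A)_1j·C_1j = (0.85)(0.7300) + (-0.20)(0.4700) + (0.00)(0.2400) = 0.5265
adj(I−A) = Cᵀ =
  [ 0.7300   0.2000   0.0700]
  [ 0.4700   0.8500   0.2975]
  [ 0.2400   0.2100   0.6000]
(I − A)⁻¹ = adj(I−A) / det(I−A) ≈
  [   1.3865     0.3799     0.1330]
  [   0.8927     1.6144     0.5651]
  [   0.4558     0.3989     1.1396]
x = (I − A)⁻¹ d = adj(I−A)·d / det(I−A), with det(I−A) = 0.5265:
  x_1 = (0.7300·130 + 0.2000·125 + 0.0700·120) / 0.5265 = 128.30 / 0.5265 ≈ 243.68
  x_2 = (0.4700·130 + 0.8500·125 + 0.2975·120) / 0.5265 = 203.05 / 0.5265 ≈ 385.66
  x_3 = (0.2400·130 + 0.2100·125 + 0.6000·120) / 0.5265 = 129.45 / 0.5265 ≈ 245.87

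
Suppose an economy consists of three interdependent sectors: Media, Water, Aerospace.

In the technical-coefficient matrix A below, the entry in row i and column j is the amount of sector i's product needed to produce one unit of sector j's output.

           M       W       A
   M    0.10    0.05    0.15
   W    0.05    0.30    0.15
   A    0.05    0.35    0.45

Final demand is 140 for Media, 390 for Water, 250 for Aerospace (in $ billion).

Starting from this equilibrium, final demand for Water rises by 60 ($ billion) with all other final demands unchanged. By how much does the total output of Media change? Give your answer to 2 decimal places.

Δx_M = 16.57

I − A =
  [   0.90    -0.05    -0.15]
  [  -0.05     0.70    -0.15]
  [  -0.05    -0.35     0.55]
Cofactors of I−A, C_ij = (−1)^(i+j)·(minor ij) (rows/columns in the sector order above):
  C_11 = (0.70)(0.55) − (-0.15)(-0.35) = 0.3325
  C_12 = −[(-0.05)(0.55) − (-0.15)(-0.05)] = 0.0350
  C_13 = (-0.05)(-0.35) − (0.70)(-0.05) = 0.0525
  C_21 = −[(-0.05)(0.55) − (-0.15)(-0.35)] = 0.0800
  C_22 = (0.90)(0.55) − (-0.15)(-0.05) = 0.4875
  C_23 = −[(0.90)(-0.35) − (-0.05)(-0.05)] = 0.3175
  C_31 = (-0.05)(-0.15) − (-0.15)(0.70) = 0.1125
  C_32 = −[(0.90)(-0.15) − (-0.15)(-0.05)] = 0.1425
  C_33 = (0.90)(0.70) − (-0.05)(-0.05) = 0.6275
det(I−A) = Σ_j (I−A)_1j·C_1j = (0.90)(0.3325) + (-0.05)(0.0350) + (-0.15)(0.0525) = 0.289625
adj(I−A) = Cᵀ =
  [ 0.3325   0.0800   0.1125]
  [ 0.0350   0.4875   0.1425]
  [ 0.0525   0.3175   0.6275]
(I − A)⁻¹ = adj(I−A) / det(I−A) ≈
  [   1.1480     0.2762     0.3884]
  [   0.1208     1.6832     0.4920]
  [   0.1813     1.0962     2.1666]
Δx = (I − A)⁻¹ Δd with Δd having +60 in the Water component and 0 elsewhere.
So Δx_M = L_MW · (+60), where L_MW = adj(I−A)_MW / det(I−A) = 0.0800 / 0.289625.
Δx_M = 0.0800 × (+60) / 0.289625 = 4.80 / 0.289625 ≈ 16.57.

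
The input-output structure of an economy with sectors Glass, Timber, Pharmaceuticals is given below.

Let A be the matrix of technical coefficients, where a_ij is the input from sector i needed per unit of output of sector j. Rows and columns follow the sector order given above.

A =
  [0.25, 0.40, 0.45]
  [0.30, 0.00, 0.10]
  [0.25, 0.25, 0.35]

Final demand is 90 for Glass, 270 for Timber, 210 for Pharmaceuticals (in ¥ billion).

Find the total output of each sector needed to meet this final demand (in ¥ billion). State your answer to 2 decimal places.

x_G = 1107.57, x_T = 704.26, x_P = 1019.94

I − A =
  [   0.75    -0.40    -0.45]
  [  -0.30     1.00    -0.10]
  [  -0.25    -0.25     0.65]
Cofactors of I−A, C_ij = (−1)^(i+j)·(minor ij) (rows/columns in the sector order above):
  C_11 = (1.00)(0.65) − (-0.10)(-0.25) = 0.6250
  C_12 = −[(-0.30)(0.65) − (-0.10)(-0.25)] = 0.2200
  C_13 = (-0.30)(-0.25) − (1.00)(-0.25) = 0.3250
  C_21 = −[(-0.40)(0.65) − (-0.45)(-0.25)] = 0.3725
  C_22 = (0.75)(0.65) − (-0.45)(-0.25) = 0.3750
  C_23 = −[(0.75)(-0.25) − (-0.40)(-0.25)] = 0.2875
  C_31 = (-0.40)(-0.10) − (-0.45)(1.00) = 0.4900
  C_32 = −[(0.75)(-0.10) − (-0.45)(-0.30)] = 0.2100
  C_33 = (0.75)(1.00) − (-0.40)(-0.30) = 0.6300
det(I−A) = Σ_j (I−A)_1j·C_1j = (0.75)(0.6250) + (-0.40)(0.2200) + (-0.45)(0.3250) = 0.2345
adj(I−A) = Cᵀ =
  [ 0.6250   0.3725   0.4900]
  [ 0.2200   0.3750   0.2100]
  [ 0.3250   0.2875   0.6300]
(I − A)⁻¹ = adj(I−A) / det(I−A) ≈
  [   2.6652     1.5885     2.0896]
  [   0.9382     1.5991     0.8955]
  [   1.3859     1.2260     2.6866]
x = (I − A)⁻¹ d = adj(I−A)·d / det(I−A), with det(I−A) = 0.2345:
  x_G = (0.6250·90 + 0.3725·270 + 0.4900·210) / 0.2345 = 259.725 / 0.2345 ≈ 1107.57
  x_T = (0.2200·90 + 0.3750·270 + 0.2100·210) / 0.2345 = 165.15 / 0.2345 ≈ 704.26
  x_P = (0.3250·90 + 0.2875·270 + 0.6300·210) / 0.2345 = 239.175 / 0.2345 ≈ 1019.94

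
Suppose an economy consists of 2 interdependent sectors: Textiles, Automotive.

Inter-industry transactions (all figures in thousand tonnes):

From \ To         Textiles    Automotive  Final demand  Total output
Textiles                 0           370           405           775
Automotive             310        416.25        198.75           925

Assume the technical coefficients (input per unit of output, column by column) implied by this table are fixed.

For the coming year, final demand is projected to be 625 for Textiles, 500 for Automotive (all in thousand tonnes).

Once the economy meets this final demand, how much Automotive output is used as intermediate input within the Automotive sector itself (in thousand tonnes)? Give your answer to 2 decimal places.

Technical coefficients a_ij = z_ij / X_j:
  a_11 = 0/775 = 0.00, a_21 = 310/775 = 0.40
  a_12 = 370/925 = 0.40, a_22 = 416.25/925 = 0.45
I − A =
  [   1.00    -0.40]
  [  -0.40     0.55]
det(I−A) = (1.00)(0.55) − (-0.40)(-0.40) = 0.3900
adj(I−A) = [[0.55, 0.40], [0.40, 1.00]]
(I − A)⁻¹ = adj(I−A) / det(I−A) ≈
  [   1.4103     1.0256]
  [   1.0256     2.5641]
First solve x = (I − A)⁻¹ d = adj(I−A)·d / det(I−A); in particular x_2 = (0.40·625 + 1.00·500) / 0.3900 = 750.00 / 0.3900 ≈ 1923.0769.
Intermediate flow from 2 to 2: z_22 = a_22 · x_2 = 0.45 × 750.00 / 0.3900 = 337.50 / 0.3900 ≈ 865.38.

z_22 = 865.38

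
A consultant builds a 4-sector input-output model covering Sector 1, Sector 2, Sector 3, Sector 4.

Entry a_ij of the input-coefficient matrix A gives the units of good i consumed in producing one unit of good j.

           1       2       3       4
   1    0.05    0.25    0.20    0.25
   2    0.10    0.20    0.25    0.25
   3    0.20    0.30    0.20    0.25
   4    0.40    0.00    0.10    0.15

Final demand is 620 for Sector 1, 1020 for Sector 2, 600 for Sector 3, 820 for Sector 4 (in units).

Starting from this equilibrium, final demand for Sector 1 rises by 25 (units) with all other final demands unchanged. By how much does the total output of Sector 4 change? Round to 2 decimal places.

Δx_4 = 23.55

I − A =
  [   0.95    -0.25    -0.20    -0.25]
  [  -0.10     0.80    -0.25    -0.25]
  [  -0.20    -0.30     0.80    -0.25]
  [  -0.40     0.00    -0.10     0.85]
Compute the cofactors C_ij = (−1)^(i+j)·(3×3 minor ij) of I−A; the adjugate is their transpose:
adj(I−A) = Cᵀ =
  [ 0.452750   0.222250   0.215375   0.261875]
  [ 0.218000   0.483250   0.240125   0.276875]
  [ 0.271500   0.279750   0.519750   0.315000]
  [ 0.245000   0.137500   0.162500   0.466250]
det(I−A) = Σ_j (I−A)_1j·C_1j = (0.95)(0.452750) + (-0.25)(0.218000) + (-0.20)(0.271500) + (-0.25)(0.245000) = 0.2600625
(I − A)⁻¹ = adj(I−A) / det(I−A) ≈
  [   1.7409     0.8546     0.8282     1.0070]
  [   0.8383     1.8582     0.9233     1.0646]
  [   1.0440     1.0757     1.9986     1.2112]
  [   0.9421     0.5287     0.6248     1.7928]
Δx = (I − A)⁻¹ Δd with Δd having +25 in the Sector 1 component and 0 elsewhere.
So Δx_4 = L_41 · (+25), where L_41 = adj(I−A)_41 / det(I−A) = 0.245000 / 0.2600625.
Δx_4 = 0.245000 × (+25) / 0.2600625 = 6.125 / 0.2600625 ≈ 23.55.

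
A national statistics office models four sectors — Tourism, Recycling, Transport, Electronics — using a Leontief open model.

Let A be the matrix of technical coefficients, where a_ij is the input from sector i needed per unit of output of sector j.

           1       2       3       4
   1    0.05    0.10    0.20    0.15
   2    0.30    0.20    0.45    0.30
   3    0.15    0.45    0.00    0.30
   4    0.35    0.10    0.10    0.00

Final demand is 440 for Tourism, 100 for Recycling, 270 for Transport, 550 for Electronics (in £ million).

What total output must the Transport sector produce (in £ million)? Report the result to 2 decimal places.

I − A =
  [   0.95    -0.10    -0.20    -0.15]
  [  -0.30     0.80    -0.45    -0.30]
  [  -0.15    -0.45     1.00    -0.30]
  [  -0.35    -0.10    -0.10     1.00]
Compute the cofactors C_ij = (−1)^(i+j)·(3×3 minor ij) of I−A; the adjugate is their transpose:
adj(I−A) = Cᵀ =
  [ 0.516500   0.214750   0.220750   0.208125]
  [ 0.515250   0.815750   0.517875   0.477375]
  [ 0.390750   0.460125   0.644500   0.390000]
  [ 0.271375   0.202750   0.193500   0.479875]
det(I−A) = Σ_j (I−A)_1j·C_1j = (0.95)(0.516500) + (-0.10)(0.515250) + (-0.20)(0.390750) + (-0.15)(0.271375) = 0.32029375
(I − A)⁻¹ = adj(I−A) / det(I−A) ≈
  [   1.6126     0.6705     0.6892     0.6498]
  [   1.6087     2.5469     1.6169     1.4904]
  [   1.2200     1.4366     2.0122     1.2176]
  [   0.8473     0.6330     0.6041     1.4982]
x = (I − A)⁻¹ d = adj(I−A)·d / det(I−A), with det(I−A) = 0.32029375:
  x_1 = (0.516500·440 + 0.214750·100 + 0.220750·270 + 0.208125·550) / 0.32029375 = 422.80625 / 0.32029375 ≈ 1320.06
  x_2 = (0.515250·440 + 0.815750·100 + 0.517875·270 + 0.477375·550) / 0.32029375 = 710.6675 / 0.32029375 ≈ 2218.80
  x_3 = (0.390750·440 + 0.460125·100 + 0.644500·270 + 0.390000·550) / 0.32029375 = 606.4575 / 0.32029375 ≈ 1893.44
  x_4 = (0.271375·440 + 0.202750·100 + 0.193500·270 + 0.479875·550) / 0.32029375 = 455.85625 / 0.32029375 ≈ 1423.24

x_3 = 1893.44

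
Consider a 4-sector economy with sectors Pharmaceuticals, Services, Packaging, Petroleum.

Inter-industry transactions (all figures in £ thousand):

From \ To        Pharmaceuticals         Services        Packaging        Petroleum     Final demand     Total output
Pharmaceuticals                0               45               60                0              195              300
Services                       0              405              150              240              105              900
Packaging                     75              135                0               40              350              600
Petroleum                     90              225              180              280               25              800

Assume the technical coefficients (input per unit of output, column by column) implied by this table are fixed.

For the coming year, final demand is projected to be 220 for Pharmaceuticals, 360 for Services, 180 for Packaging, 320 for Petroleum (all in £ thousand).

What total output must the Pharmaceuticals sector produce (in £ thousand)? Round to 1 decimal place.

x_1 = 376.5

Technical coefficients a_ij = z_ij / X_j:
  a_11 = 0/300 = 0.00, a_21 = 0/300 = 0.00, a_31 = 75/300 = 0.25, a_41 = 90/300 = 0.30
  a_12 = 45/900 = 0.05, a_22 = 405/900 = 0.45, a_32 = 135/900 = 0.15, a_42 = 225/900 = 0.25
  a_13 = 60/600 = 0.10, a_23 = 150/600 = 0.25, a_33 = 0/600 = 0.00, a_43 = 180/600 = 0.30
  a_14 = 0/800 = 0.00, a_24 = 240/800 = 0.30, a_34 = 40/800 = 0.05, a_44 = 280/800 = 0.35
I − A =
  [   1.00    -0.05    -0.10     0.00]
  [   0.00     0.55    -0.25    -0.30]
  [  -0.25    -0.15     1.00    -0.05]
  [  -0.30    -0.25    -0.30     0.65]
Compute the cofactors C_ij = (−1)^(i+j)·(3×3 minor ij) of I−A; the adjugate is their transpose:
adj(I−A) = Cᵀ =
  [ 0.233250   0.042750   0.040875   0.022875]
  [ 0.156875   0.617250   0.261500   0.305000]
  [ 0.092375   0.118875   0.278000   0.076250]
  [ 0.210625   0.312000   0.247750   0.495625]
det(I−A) = Σ_j (I−A)_1j·C_1j = (1.00)(0.233250) + (-0.05)(0.156875) + (-0.10)(0.092375) + (0.00)(0.210625) = 0.21616875
(I − A)⁻¹ = adj(I−A) / det(I−A) ≈
  [   1.0790     0.1978     0.1891     0.1058]
  [   0.7257     2.8554     1.2097     1.4109]
  [   0.4273     0.5499     1.2860     0.3527]
  [   0.9744     1.4433     1.1461     2.2928]
x = (I − A)⁻¹ d = adj(I−A)·d / det(I−A), with det(I−A) = 0.21616875:
  x_1 = (0.233250·220 + 0.042750·360 + 0.040875·180 + 0.022875·320) / 0.21616875 = 81.3825 / 0.21616875 ≈ 376.5
  x_2 = (0.156875·220 + 0.617250·360 + 0.261500·180 + 0.305000·320) / 0.21616875 = 401.3925 / 0.21616875 ≈ 1856.8
  x_3 = (0.092375·220 + 0.118875·360 + 0.278000·180 + 0.076250·320) / 0.21616875 = 137.5575 / 0.21616875 ≈ 636.3
  x_4 = (0.210625·220 + 0.312000·360 + 0.247750·180 + 0.495625·320) / 0.21616875 = 361.8525 / 0.21616875 ≈ 1673.9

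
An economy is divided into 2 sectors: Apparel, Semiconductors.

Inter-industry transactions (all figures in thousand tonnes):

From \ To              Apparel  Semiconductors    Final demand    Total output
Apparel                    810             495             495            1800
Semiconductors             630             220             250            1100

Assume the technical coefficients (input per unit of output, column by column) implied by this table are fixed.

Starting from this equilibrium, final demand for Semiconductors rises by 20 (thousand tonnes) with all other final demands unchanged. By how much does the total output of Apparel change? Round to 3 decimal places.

Δx_1 = 31.858

Technical coefficients a_ij = z_ij / X_j:
  a_11 = 810/1800 = 0.45, a_21 = 630/1800 = 0.35
  a_12 = 495/1100 = 0.45, a_22 = 220/1100 = 0.20
I − A =
  [   0.55    -0.45]
  [  -0.35     0.80]
det(I−A) = (0.55)(0.80) − (-0.45)(-0.35) = 0.2825
adj(I−A) = [[0.80, 0.45], [0.35, 0.55]]
(I − A)⁻¹ = adj(I−A) / det(I−A) ≈
  [   2.8319     1.5929]
  [   1.2389     1.9469]
Δx = (I − A)⁻¹ Δd with Δd having +20 in the Semiconductors component and 0 elsewhere.
So Δx_1 = L_12 · (+20), where L_12 = adj(I−A)_12 / det(I−A) = 0.45 / 0.2825.
Δx_1 = 0.45 × (+20) / 0.2825 = 9.00 / 0.2825 ≈ 31.858.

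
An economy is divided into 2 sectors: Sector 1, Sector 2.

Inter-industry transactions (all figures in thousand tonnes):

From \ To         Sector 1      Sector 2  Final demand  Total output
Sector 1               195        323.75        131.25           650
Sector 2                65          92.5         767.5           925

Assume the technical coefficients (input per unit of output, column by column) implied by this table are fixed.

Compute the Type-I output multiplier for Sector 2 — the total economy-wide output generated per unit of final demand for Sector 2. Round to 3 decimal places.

Technical coefficients a_ij = z_ij / X_j:
  a_11 = 195/650 = 0.30, a_21 = 65/650 = 0.10
  a_12 = 323.75/925 = 0.35, a_22 = 92.5/925 = 0.10
I − A =
  [   0.70    -0.35]
  [  -0.10     0.90]
det(I−A) = (0.70)(0.90) − (-0.35)(-0.10) = 0.5950
adj(I−A) = [[0.90, 0.35], [0.10, 0.70]]
(I − A)⁻¹ = adj(I−A) / det(I−A) ≈
  [   1.5126     0.5882]
  [   0.1681     1.1765]
The output multiplier for sector j is the column-j sum of the Leontief inverse (I − A)⁻¹ = adj(I−A) / det(I−A).
Column 2 of adj(I−A): (0.35, 0.70); det(I−A) = 0.5950.
m_2 = (0.35 + 0.70) / 0.5950 = 1.05 / 0.5950 ≈ 1.765.

m_2 = 1.765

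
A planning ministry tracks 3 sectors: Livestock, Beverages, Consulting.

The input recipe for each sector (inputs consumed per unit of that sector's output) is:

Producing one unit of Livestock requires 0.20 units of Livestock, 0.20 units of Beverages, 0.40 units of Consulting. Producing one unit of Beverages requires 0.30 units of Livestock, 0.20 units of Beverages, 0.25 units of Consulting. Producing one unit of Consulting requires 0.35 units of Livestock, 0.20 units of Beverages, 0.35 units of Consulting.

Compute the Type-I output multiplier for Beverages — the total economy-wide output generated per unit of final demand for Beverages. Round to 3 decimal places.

I − A =
  [   0.80    -0.30    -0.35]
  [  -0.20     0.80    -0.20]
  [  -0.40    -0.25     0.65]
Cofactors of I−A, C_ij = (−1)^(i+j)·(minor ij) (rows/columns in the sector order above):
  C_11 = (0.80)(0.65) − (-0.20)(-0.25) = 0.4700
  C_12 = −[(-0.20)(0.65) − (-0.20)(-0.40)] = 0.2100
  C_13 = (-0.20)(-0.25) − (0.80)(-0.40) = 0.3700
  C_21 = −[(-0.30)(0.65) − (-0.35)(-0.25)] = 0.2825
  C_22 = (0.80)(0.65) − (-0.35)(-0.40) = 0.3800
  C_23 = −[(0.80)(-0.25) − (-0.30)(-0.40)] = 0.3200
  C_31 = (-0.30)(-0.20) − (-0.35)(0.80) = 0.3400
  C_32 = −[(0.80)(-0.20) − (-0.35)(-0.20)] = 0.2300
  C_33 = (0.80)(0.80) − (-0.30)(-0.20) = 0.5800
det(I−A) = Σ_j (I−A)_1j·C_1j = (0.80)(0.4700) + (-0.30)(0.2100) + (-0.35)(0.3700) = 0.1835
adj(I−A) = Cᵀ =
  [ 0.4700   0.2825   0.3400]
  [ 0.2100   0.3800   0.2300]
  [ 0.3700   0.3200   0.5800]
(I − A)⁻¹ = adj(I−A) / det(I−A) ≈
  [   2.5613     1.5395     1.8529]
  [   1.1444     2.0708     1.2534]
  [   2.0163     1.7439     3.1608]
The output multiplier for sector j is the column-j sum of the Leontief inverse (I − A)⁻¹ = adj(I−A) / det(I−A).
Column 2 of adj(I−A): (0.2825, 0.3800, 0.3200); det(I−A) = 0.1835.
m_2 = (0.2825 + 0.3800 + 0.3200) / 0.1835 = 0.9825 / 0.1835 ≈ 5.354.

m_2 = 5.354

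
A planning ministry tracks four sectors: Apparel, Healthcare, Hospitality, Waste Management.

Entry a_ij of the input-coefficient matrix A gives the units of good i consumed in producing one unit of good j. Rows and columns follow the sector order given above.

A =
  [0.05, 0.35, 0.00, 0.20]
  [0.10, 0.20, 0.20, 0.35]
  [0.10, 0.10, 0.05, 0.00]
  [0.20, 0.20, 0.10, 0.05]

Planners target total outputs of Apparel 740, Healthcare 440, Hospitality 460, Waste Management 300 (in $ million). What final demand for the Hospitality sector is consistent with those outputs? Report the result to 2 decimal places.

d_3 = 319.00

I − A =
  [   0.95    -0.35     0.00    -0.20]
  [  -0.10     0.80    -0.20    -0.35]
  [  -0.10    -0.10     0.95     0.00]
  [  -0.20    -0.20    -0.10     0.95]
d = (I − A) x:
  d_1 = (+0.95)·740 + (-0.35)·440 + (+0.00)·460 + (-0.20)·300 = 489.00
  d_2 = (-0.10)·740 + (+0.80)·440 + (-0.20)·460 + (-0.35)·300 = 81.00
  d_3 = (-0.10)·740 + (-0.10)·440 + (+0.95)·460 + (+0.00)·300 = 319.00
  d_4 = (-0.20)·740 + (-0.20)·440 + (-0.10)·460 + (+0.95)·300 = 3.00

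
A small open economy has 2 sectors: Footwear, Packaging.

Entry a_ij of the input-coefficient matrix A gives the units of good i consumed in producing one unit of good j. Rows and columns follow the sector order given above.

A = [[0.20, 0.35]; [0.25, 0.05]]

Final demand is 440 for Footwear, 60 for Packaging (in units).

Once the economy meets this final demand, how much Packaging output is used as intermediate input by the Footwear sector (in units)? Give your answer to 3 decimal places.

I − A =
  [   0.80    -0.35]
  [  -0.25     0.95]
det(I−A) = (0.80)(0.95) − (-0.35)(-0.25) = 0.6725
adj(I−A) = [[0.95, 0.35], [0.25, 0.80]]
(I − A)⁻¹ = adj(I−A) / det(I−A) ≈
  [   1.4126     0.5204]
  [   0.3717     1.1896]
First solve x = (I − A)⁻¹ d = adj(I−A)·d / det(I−A); in particular x_1 = (0.95·440 + 0.35·60) / 0.6725 = 439.00 / 0.6725 ≈ 652.78810.
Intermediate flow from 2 to 1: z_21 = a_21 · x_1 = 0.25 × 439.00 / 0.6725 = 109.75 / 0.6725 ≈ 163.197.

z_21 = 163.197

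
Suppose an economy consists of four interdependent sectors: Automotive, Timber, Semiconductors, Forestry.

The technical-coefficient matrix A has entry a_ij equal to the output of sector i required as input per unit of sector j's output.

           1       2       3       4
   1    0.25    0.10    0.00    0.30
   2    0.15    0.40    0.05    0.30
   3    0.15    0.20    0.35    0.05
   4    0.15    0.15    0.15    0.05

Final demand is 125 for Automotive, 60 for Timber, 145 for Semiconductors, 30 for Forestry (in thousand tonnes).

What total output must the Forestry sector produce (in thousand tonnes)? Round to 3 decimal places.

x_4 = 184.245

I − A =
  [   0.75    -0.10     0.00    -0.30]
  [  -0.15     0.60    -0.05    -0.30]
  [  -0.15    -0.20     0.65    -0.05]
  [  -0.15    -0.15    -0.15     0.95]
Compute the cofactors C_ij = (−1)^(i+j)·(3×3 minor ij) of I−A; the adjugate is their transpose:
adj(I−A) = Cᵀ =
  [ 0.317875   0.099250   0.038500   0.133750]
  [ 0.135000   0.421500   0.073875   0.179625]
  [ 0.121875   0.160875   0.341250   0.107250]
  [ 0.090750   0.107625   0.071625   0.274500]
det(I−A) = Σ_j (I−A)_1j·C_1j = (0.75)(0.317875) + (-0.10)(0.135000) + (0.00)(0.121875) + (-0.30)(0.090750) = 0.19768125
(I − A)⁻¹ = adj(I−A) / det(I−A) ≈
  [   1.6080     0.5021     0.1948     0.6766]
  [   0.6829     2.1322     0.3737     0.9087]
  [   0.6165     0.8138     1.7263     0.5425]
  [   0.4591     0.5444     0.3623     1.3886]
x = (I − A)⁻¹ d = adj(I−A)·d / det(I−A), with det(I−A) = 0.19768125:
  x_1 = (0.317875·125 + 0.099250·60 + 0.038500·145 + 0.133750·30) / 0.19768125 = 55.284375 / 0.19768125 ≈ 279.664
  x_2 = (0.135000·125 + 0.421500·60 + 0.073875·145 + 0.179625·30) / 0.19768125 = 58.265625 / 0.19768125 ≈ 294.745
  x_3 = (0.121875·125 + 0.160875·60 + 0.341250·145 + 0.107250·30) / 0.19768125 = 77.585625 / 0.19768125 ≈ 392.478
  x_4 = (0.090750·125 + 0.107625·60 + 0.071625·145 + 0.274500·30) / 0.19768125 = 36.421875 / 0.19768125 ≈ 184.245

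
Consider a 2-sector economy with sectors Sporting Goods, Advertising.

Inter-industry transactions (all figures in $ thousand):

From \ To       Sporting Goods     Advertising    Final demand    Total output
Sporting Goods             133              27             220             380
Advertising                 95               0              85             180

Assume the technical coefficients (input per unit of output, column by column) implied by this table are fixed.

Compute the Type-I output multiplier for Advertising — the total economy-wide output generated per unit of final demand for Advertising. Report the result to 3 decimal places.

m_A = 1.306

Technical coefficients a_ij = z_ij / X_j:
  a_SS = 133/380 = 0.35, a_AS = 95/380 = 0.25
  a_SA = 27/180 = 0.15, a_AA = 0/180 = 0.00
I − A =
  [   0.65    -0.15]
  [  -0.25     1.00]
det(I−A) = (0.65)(1.00) − (-0.15)(-0.25) = 0.6125
adj(I−A) = [[1.00, 0.15], [0.25, 0.65]]
(I − A)⁻¹ = adj(I−A) / det(I−A) ≈
  [   1.6327     0.2449]
  [   0.4082     1.0612]
The output multiplier for sector j is the column-j sum of the Leontief inverse (I − A)⁻¹ = adj(I−A) / det(I−A).
Column A of adj(I−A): (0.15, 0.65); det(I−A) = 0.6125.
m_A = (0.15 + 0.65) / 0.6125 = 0.80 / 0.6125 ≈ 1.306.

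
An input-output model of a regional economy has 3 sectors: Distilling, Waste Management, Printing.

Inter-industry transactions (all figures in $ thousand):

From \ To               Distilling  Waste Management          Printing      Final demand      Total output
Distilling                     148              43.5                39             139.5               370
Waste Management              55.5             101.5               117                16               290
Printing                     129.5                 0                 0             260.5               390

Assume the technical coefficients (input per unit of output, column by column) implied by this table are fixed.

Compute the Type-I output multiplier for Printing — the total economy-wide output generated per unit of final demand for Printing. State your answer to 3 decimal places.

Technical coefficients a_ij = z_ij / X_j:
  a_DD = 148/370 = 0.40, a_WD = 55.5/370 = 0.15, a_PD = 129.5/370 = 0.35
  a_DW = 43.5/290 = 0.15, a_WW = 101.5/290 = 0.35, a_PW = 0/290 = 0.00
  a_DP = 39/390 = 0.10, a_WP = 117/390 = 0.30, a_PP = 0/390 = 0.00
I − A =
  [   0.60    -0.15    -0.10]
  [  -0.15     0.65    -0.30]
  [  -0.35     0.00     1.00]
Cofactors of I−A, C_ij = (−1)^(i+j)·(minor ij) (rows/columns in the sector order above):
  C_11 = (0.65)(1.00) − (-0.30)(0.00) = 0.6500
  C_12 = −[(-0.15)(1.00) − (-0.30)(-0.35)] = 0.2550
  C_13 = (-0.15)(0.00) − (0.65)(-0.35) = 0.2275
  C_21 = −[(-0.15)(1.00) − (-0.10)(0.00)] = 0.1500
  C_22 = (0.60)(1.00) − (-0.10)(-0.35) = 0.5650
  C_23 = −[(0.60)(0.00) − (-0.15)(-0.35)] = 0.0525
  C_31 = (-0.15)(-0.30) − (-0.10)(0.65) = 0.1100
  C_32 = −[(0.60)(-0.30) − (-0.10)(-0.15)] = 0.1950
  C_33 = (0.60)(0.65) − (-0.15)(-0.15) = 0.3675
det(I−A) = Σ_j (I−A)_1j·C_1j = (0.60)(0.6500) + (-0.15)(0.2550) + (-0.10)(0.2275) = 0.3290
adj(I−A) = Cᵀ =
  [ 0.6500   0.1500   0.1100]
  [ 0.2550   0.5650   0.1950]
  [ 0.2275   0.0525   0.3675]
(I − A)⁻¹ = adj(I−A) / det(I−A) ≈
  [   1.9757     0.4559     0.3343]
  [   0.7751     1.7173     0.5927]
  [   0.6915     0.1596     1.1170]
The output multiplier for sector j is the column-j sum of the Leontief inverse (I − A)⁻¹ = adj(I−A) / det(I−A).
Column P of adj(I−A): (0.1100, 0.1950, 0.3675); det(I−A) = 0.3290.
m_P = (0.1100 + 0.1950 + 0.3675) / 0.3290 = 0.6725 / 0.3290 ≈ 2.044.

m_P = 2.044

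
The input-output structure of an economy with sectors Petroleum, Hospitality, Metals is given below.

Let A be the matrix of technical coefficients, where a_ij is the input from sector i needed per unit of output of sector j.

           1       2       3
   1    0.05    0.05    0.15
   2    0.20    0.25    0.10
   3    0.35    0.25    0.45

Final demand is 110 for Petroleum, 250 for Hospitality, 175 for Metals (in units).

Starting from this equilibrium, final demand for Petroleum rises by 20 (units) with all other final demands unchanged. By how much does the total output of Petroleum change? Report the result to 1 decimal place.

I − A =
  [   0.95    -0.05    -0.15]
  [  -0.20     0.75    -0.10]
  [  -0.35    -0.25     0.55]
Cofactors of I−A, C_ij = (−1)^(i+j)·(minor ij) (rows/columns in the sector order above):
  C_11 = (0.75)(0.55) − (-0.10)(-0.25) = 0.3875
  C_12 = −[(-0.20)(0.55) − (-0.10)(-0.35)] = 0.1450
  C_13 = (-0.20)(-0.25) − (0.75)(-0.35) = 0.3125
  C_21 = −[(-0.05)(0.55) − (-0.15)(-0.25)] = 0.0650
  C_22 = (0.95)(0.55) − (-0.15)(-0.35) = 0.4700
  C_23 = −[(0.95)(-0.25) − (-0.05)(-0.35)] = 0.2550
  C_31 = (-0.05)(-0.10) − (-0.15)(0.75) = 0.1175
  C_32 = −[(0.95)(-0.10) − (-0.15)(-0.20)] = 0.1250
  C_33 = (0.95)(0.75) − (-0.05)(-0.20) = 0.7025
det(I−A) = Σ_j (I−A)_1j·C_1j = (0.95)(0.3875) + (-0.05)(0.1450) + (-0.15)(0.3125) = 0.3140
adj(I−A) = Cᵀ =
  [ 0.3875   0.0650   0.1175]
  [ 0.1450   0.4700   0.1250]
  [ 0.3125   0.2550   0.7025]
(I − A)⁻¹ = adj(I−A) / det(I−A) ≈
  [   1.2341     0.2070     0.3742]
  [   0.4618     1.4968     0.3981]
  [   0.9952     0.8121     2.2373]
Δx = (I − A)⁻¹ Δd with Δd having +20 in the Petroleum component and 0 elsewhere.
So Δx_1 = L_11 · (+20), where L_11 = adj(I−A)_11 / det(I−A) = 0.3875 / 0.3140.
Δx_1 = 0.3875 × (+20) / 0.3140 = 7.75 / 0.3140 ≈ 24.7.

Δx_1 = 24.7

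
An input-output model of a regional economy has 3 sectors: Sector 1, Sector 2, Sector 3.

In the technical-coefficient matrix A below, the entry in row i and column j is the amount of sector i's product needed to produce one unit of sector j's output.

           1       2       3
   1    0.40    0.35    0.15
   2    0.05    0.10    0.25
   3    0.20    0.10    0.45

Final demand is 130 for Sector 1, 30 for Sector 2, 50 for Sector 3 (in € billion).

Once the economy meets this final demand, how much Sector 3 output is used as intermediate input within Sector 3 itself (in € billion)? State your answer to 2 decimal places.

I − A =
  [   0.60    -0.35    -0.15]
  [  -0.05     0.90    -0.25]
  [  -0.20    -0.10     0.55]
Cofactors of I−A, C_ij = (−1)^(i+j)·(minor ij) (rows/columns in the sector order above):
  C_11 = (0.90)(0.55) − (-0.25)(-0.10) = 0.4700
  C_12 = −[(-0.05)(0.55) − (-0.25)(-0.20)] = 0.0775
  C_13 = (-0.05)(-0.10) − (0.90)(-0.20) = 0.1850
  C_21 = −[(-0.35)(0.55) − (-0.15)(-0.10)] = 0.2075
  C_22 = (0.60)(0.55) − (-0.15)(-0.20) = 0.3000
  C_23 = −[(0.60)(-0.10) − (-0.35)(-0.20)] = 0.1300
  C_31 = (-0.35)(-0.25) − (-0.15)(0.90) = 0.2225
  C_32 = −[(0.60)(-0.25) − (-0.15)(-0.05)] = 0.1575
  C_33 = (0.60)(0.90) − (-0.35)(-0.05) = 0.5225
det(I−A) = Σ_j (I−A)_1j·C_1j = (0.60)(0.4700) + (-0.35)(0.0775) + (-0.15)(0.1850) = 0.227125
adj(I−A) = Cᵀ =
  [ 0.4700   0.2075   0.2225]
  [ 0.0775   0.3000   0.1575]
  [ 0.1850   0.1300   0.5225]
(I − A)⁻¹ = adj(I−A) / det(I−A) ≈
  [   2.0693     0.9136     0.9796]
  [   0.3412     1.3209     0.6935]
  [   0.8145     0.5724     2.3005]
First solve x = (I − A)⁻¹ d = adj(I−A)·d / det(I−A); in particular x_3 = (0.1850·130 + 0.1300·30 + 0.5225·50) / 0.227125 = 54.075 / 0.227125 ≈ 238.0848.
Intermediate flow from 3 to 3: z_33 = a_33 · x_3 = 0.45 × 54.075 / 0.227125 = 24.33375 / 0.227125 ≈ 107.14.

z_33 = 107.14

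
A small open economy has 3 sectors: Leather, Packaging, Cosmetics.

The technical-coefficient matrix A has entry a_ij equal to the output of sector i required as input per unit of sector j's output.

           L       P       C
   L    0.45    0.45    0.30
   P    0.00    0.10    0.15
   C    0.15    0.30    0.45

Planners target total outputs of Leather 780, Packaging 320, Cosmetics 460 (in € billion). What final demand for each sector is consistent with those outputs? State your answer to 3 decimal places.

I − A =
  [   0.55    -0.45    -0.30]
  [   0.00     0.90    -0.15]
  [  -0.15    -0.30     0.55]
d = (I − A) x:
  d_L = (+0.55)·780 + (-0.45)·320 + (-0.30)·460 = 147.000
  d_P = (+0.00)·780 + (+0.90)·320 + (-0.15)·460 = 219.000
  d_C = (-0.15)·780 + (-0.30)·320 + (+0.55)·460 = 40.000

d_L = 147.000, d_P = 219.000, d_C = 40.000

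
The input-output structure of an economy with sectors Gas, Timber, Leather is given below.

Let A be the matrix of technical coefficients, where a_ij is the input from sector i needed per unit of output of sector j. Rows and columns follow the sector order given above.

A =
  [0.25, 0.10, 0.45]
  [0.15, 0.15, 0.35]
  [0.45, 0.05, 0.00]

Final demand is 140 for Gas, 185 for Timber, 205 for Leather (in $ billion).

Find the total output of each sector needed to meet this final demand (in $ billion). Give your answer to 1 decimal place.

x_G = 537.6, x_T = 507.0, x_L = 472.3

I − A =
  [   0.75    -0.10    -0.45]
  [  -0.15     0.85    -0.35]
  [  -0.45    -0.05     1.00]
Cofactors of I−A, C_ij = (−1)^(i+j)·(minor ij) (rows/columns in the sector order above):
  C_11 = (0.85)(1.00) − (-0.35)(-0.05) = 0.8325
  C_12 = −[(-0.15)(1.00) − (-0.35)(-0.45)] = 0.3075
  C_13 = (-0.15)(-0.05) − (0.85)(-0.45) = 0.3900
  C_21 = −[(-0.10)(1.00) − (-0.45)(-0.05)] = 0.1225
  C_22 = (0.75)(1.00) − (-0.45)(-0.45) = 0.5475
  C_23 = −[(0.75)(-0.05) − (-0.10)(-0.45)] = 0.0825
  C_31 = (-0.10)(-0.35) − (-0.45)(0.85) = 0.4175
  C_32 = −[(0.75)(-0.35) − (-0.45)(-0.15)] = 0.3300
  C_33 = (0.75)(0.85) − (-0.10)(-0.15) = 0.6225
det(I−A) = Σ_j (I−A)_1j·C_1j = (0.75)(0.8325) + (-0.10)(0.3075) + (-0.45)(0.3900) = 0.418125
adj(I−A) = Cᵀ =
  [ 0.8325   0.1225   0.4175]
  [ 0.3075   0.5475   0.3300]
  [ 0.3900   0.0825   0.6225]
(I − A)⁻¹ = adj(I−A) / det(I−A) ≈
  [   1.9910     0.2930     0.9985]
  [   0.7354     1.3094     0.7892]
  [   0.9327     0.1973     1.4888]
x = (I − A)⁻¹ d = adj(I−A)·d / det(I−A), with det(I−A) = 0.418125:
  x_G = (0.8325·140 + 0.1225·185 + 0.4175·205) / 0.418125 = 224.80 / 0.418125 ≈ 537.6
  x_T = (0.3075·140 + 0.5475·185 + 0.3300·205) / 0.418125 = 211.9875 / 0.418125 ≈ 507.0
  x_L = (0.3900·140 + 0.0825·185 + 0.6225·205) / 0.418125 = 197.475 / 0.418125 ≈ 472.3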